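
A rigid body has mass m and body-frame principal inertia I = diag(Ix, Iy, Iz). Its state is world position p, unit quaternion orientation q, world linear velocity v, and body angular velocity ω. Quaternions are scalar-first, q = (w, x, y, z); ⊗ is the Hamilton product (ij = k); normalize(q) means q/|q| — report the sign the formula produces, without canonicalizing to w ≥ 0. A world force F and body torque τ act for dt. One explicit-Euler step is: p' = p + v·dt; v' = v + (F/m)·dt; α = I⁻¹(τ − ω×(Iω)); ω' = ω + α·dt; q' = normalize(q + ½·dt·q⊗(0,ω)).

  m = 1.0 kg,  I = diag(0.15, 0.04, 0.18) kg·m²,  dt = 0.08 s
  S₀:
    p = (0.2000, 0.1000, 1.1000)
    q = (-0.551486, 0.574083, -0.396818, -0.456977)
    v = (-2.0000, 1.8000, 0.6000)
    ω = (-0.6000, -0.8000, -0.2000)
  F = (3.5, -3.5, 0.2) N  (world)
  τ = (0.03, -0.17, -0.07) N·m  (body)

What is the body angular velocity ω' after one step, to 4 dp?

ω×(Iω) gyroscopic = (0.0224, -0.0036, -0.0528)
(τ − ω×Iω)/I = (0.0507, -4.1600, -0.0956)
new body rate ω' = (-0.5959, -1.1328, -0.2076)

ω' = (-0.5959, -1.1328, -0.2076)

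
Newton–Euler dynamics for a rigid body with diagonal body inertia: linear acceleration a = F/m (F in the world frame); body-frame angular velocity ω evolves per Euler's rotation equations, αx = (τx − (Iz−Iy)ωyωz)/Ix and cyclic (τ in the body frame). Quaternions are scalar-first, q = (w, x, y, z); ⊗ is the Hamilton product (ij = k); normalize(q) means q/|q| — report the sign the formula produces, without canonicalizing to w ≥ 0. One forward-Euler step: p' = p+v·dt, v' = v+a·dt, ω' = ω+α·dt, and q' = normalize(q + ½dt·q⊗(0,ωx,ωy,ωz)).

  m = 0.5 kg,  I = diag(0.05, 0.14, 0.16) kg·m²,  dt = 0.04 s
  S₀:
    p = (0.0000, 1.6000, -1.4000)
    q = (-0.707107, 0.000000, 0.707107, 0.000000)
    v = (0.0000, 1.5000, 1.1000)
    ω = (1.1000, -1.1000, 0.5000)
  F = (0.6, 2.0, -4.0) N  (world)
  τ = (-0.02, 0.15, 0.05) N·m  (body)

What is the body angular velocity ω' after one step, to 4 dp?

gyro term ω×Iω = (-0.0110, -0.0605, -0.1089)
angular accel α = (-0.1800, 1.5036, 0.9931)
new body rate ω' = (1.0928, -1.0399, 0.5397)

ω' = (1.0928, -1.0399, 0.5397)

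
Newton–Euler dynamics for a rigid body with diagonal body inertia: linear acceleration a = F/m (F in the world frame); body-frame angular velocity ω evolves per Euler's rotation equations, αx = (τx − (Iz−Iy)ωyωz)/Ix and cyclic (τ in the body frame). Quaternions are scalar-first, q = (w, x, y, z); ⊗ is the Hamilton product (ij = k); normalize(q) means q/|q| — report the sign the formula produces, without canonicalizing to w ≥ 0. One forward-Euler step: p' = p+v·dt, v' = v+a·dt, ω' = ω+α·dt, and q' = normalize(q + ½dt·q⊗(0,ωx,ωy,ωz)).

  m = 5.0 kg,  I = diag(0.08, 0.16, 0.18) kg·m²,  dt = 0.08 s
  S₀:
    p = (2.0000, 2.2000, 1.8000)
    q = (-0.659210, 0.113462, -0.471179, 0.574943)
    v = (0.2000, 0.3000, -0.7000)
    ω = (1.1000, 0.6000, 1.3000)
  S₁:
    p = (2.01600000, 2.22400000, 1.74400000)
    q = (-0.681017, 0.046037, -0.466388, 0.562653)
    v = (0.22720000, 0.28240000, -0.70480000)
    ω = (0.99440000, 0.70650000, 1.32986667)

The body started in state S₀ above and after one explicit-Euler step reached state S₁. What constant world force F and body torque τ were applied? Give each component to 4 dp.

v₁ − v₀ = (0.02720000, -0.01760000, -0.00480000)
F = m·Δv/dt = (1.7000, -1.1000, -0.3000)
rate change Δω = (-0.10560000, 0.10650000, 0.02986667)
ω₀×(Iω₀) = (0.0156, -0.1430, 0.0528)
τ = I·(Δω/dt) + ω₀×(Iω₀) = (-0.0900, 0.0700, 0.1200)

F = (1.7000, -1.1000, -0.3000)
τ = (-0.0900, 0.0700, 0.1200)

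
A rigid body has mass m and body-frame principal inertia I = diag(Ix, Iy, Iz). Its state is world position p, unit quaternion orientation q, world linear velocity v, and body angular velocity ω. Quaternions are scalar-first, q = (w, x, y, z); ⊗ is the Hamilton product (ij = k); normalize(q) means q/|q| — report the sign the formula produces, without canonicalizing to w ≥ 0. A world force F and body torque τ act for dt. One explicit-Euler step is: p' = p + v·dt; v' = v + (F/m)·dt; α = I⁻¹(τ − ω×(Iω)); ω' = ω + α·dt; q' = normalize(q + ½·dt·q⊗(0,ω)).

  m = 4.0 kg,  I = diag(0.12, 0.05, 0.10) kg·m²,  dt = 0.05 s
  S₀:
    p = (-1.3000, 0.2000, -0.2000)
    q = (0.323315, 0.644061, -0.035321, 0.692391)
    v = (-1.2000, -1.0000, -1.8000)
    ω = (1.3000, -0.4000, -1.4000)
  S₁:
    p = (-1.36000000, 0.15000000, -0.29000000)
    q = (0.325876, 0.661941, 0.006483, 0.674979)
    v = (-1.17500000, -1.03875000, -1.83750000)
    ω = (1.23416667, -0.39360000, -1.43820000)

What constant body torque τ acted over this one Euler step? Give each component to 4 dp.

rate change Δω = (-0.06583333, 0.00640000, -0.03820000)
applied torque τ = (-0.1300, -0.0300, -0.0400)

τ = (-0.1300, -0.0300, -0.0400)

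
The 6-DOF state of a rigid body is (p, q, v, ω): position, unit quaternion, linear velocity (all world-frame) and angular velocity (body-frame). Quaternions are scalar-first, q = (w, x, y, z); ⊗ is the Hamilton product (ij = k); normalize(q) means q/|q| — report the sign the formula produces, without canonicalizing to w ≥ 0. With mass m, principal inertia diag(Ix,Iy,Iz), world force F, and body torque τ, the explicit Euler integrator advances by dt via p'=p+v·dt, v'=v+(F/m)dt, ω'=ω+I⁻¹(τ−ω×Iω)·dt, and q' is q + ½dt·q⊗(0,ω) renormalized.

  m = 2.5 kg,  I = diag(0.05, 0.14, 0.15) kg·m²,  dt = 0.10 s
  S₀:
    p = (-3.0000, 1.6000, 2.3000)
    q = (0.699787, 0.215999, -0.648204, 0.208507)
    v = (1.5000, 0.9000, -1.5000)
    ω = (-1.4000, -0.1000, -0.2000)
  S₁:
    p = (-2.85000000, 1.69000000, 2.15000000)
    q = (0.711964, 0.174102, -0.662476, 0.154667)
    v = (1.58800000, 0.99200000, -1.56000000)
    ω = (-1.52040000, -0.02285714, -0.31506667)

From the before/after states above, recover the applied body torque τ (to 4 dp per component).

ω₁ − ω₀ = (-0.12040000, 0.07714286, -0.11506667)
precession coupling = (0.0002, -0.0280, 0.0126)
τ = I·(Δω/dt) + ω₀×(Iω₀) = (-0.0600, 0.0800, -0.1600)

τ = (-0.0600, 0.0800, -0.1600)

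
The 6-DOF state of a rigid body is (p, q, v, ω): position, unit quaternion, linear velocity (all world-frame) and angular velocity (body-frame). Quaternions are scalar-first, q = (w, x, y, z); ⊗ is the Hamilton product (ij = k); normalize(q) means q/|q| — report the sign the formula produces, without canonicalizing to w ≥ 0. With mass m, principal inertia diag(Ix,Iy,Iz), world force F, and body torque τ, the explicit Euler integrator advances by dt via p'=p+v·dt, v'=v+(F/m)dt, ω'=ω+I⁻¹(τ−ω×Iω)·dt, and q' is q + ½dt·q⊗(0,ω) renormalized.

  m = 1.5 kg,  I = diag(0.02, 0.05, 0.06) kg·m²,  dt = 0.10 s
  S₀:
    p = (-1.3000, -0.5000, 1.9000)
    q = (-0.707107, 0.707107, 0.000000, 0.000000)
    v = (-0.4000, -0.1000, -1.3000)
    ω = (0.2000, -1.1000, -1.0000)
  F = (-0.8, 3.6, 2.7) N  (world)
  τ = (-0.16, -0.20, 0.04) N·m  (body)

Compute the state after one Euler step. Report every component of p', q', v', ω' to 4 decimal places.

p' = (-1.3400, -0.5100, 1.7700)
q' = (-0.7122, 0.6981, 0.0740, -0.0035)
v' = (-0.4533, 0.1400, -1.1200)
ω' = (-0.6550, -1.5160, -0.9223)

precession coupling ω×(Iω) = (0.0110, 0.0080, -0.0066)
(τ − ω×Iω)/I = (-8.5500, -4.1600, 0.7767)
ω + α·dt = (-0.6550, -1.5160, -0.9223)
q⊗(0,ω) = (-0.1414214, -0.1414214, 1.4849247, -0.0707107)
q + ½dt·q⊗(0,ω), renormalized = (-0.7122, 0.6981, 0.0740, -0.0035)
new position p' = (-1.3400, -0.5100, 1.7700)
new velocity v' = (-0.4533, 0.1400, -1.1200)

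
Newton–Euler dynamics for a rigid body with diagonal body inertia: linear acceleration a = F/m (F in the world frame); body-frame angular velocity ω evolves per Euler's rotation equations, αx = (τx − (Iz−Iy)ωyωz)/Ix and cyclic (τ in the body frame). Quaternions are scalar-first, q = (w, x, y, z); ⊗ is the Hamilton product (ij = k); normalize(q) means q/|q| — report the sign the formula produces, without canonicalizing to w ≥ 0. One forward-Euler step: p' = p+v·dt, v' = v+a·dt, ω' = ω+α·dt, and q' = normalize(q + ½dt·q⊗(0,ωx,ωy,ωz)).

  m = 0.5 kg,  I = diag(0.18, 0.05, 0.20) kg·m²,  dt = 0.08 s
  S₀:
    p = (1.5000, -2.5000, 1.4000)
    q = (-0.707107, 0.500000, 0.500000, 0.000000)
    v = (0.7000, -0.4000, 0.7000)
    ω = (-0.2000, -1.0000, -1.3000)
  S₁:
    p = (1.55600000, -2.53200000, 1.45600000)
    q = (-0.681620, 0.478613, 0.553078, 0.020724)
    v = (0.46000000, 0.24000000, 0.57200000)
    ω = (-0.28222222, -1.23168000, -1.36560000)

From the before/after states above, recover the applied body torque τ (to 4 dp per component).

Δω = ω₁−ω₀ = (-0.08222222, -0.23168000, -0.06560000)
applied torque τ = (0.0100, -0.1500, -0.1900)

τ = (0.0100, -0.1500, -0.1900)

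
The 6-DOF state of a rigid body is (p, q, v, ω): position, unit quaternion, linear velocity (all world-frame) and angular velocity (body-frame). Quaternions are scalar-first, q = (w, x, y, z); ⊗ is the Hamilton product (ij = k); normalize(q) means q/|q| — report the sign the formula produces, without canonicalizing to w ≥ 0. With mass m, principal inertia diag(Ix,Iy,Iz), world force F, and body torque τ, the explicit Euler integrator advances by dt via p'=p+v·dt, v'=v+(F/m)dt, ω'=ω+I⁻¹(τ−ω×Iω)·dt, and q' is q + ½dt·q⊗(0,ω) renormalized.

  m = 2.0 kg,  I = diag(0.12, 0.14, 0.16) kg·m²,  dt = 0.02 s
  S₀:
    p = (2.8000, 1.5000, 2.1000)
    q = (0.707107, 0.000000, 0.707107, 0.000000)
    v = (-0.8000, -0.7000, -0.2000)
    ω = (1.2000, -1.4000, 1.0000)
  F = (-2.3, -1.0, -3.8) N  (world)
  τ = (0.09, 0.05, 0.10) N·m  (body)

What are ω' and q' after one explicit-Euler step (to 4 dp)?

(τ − ω×Iω)/I = (0.9833, 0.7000, 0.8350)
ω' = ω + α·dt = (1.2197, -1.3860, 1.0167)
q⊗(0,ω) = (0.9899498, 1.5556354, -0.9899498, -0.1414214)
q + ½dt·q⊗(0,ω), renormalized = (0.7168, 0.0156, 0.6971, -0.0014)

ω' = (1.2197, -1.3860, 1.0167)
q' = (0.7168, 0.0156, 0.6971, -0.0014)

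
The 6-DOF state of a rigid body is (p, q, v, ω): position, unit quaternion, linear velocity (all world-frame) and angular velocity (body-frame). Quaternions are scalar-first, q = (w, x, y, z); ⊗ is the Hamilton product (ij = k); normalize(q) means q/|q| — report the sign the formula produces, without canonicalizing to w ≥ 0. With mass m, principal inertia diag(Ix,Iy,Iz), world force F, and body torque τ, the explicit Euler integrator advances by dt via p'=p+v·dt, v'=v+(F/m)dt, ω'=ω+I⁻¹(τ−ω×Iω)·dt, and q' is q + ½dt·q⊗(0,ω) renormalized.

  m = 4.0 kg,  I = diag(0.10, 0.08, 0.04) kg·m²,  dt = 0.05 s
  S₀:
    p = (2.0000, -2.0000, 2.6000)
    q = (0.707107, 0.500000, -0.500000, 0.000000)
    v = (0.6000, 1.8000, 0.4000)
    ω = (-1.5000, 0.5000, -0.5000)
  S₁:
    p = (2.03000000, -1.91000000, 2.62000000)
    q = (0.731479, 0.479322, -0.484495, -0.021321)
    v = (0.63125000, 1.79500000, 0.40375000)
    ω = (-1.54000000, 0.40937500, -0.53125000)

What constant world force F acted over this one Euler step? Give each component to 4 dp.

F = (2.5000, -0.4000, 0.3000)

velocity change Δv = (0.03125000, -0.00500000, 0.00375000)
m·(v₁−v₀)/dt = (2.5000, -0.4000, 0.3000)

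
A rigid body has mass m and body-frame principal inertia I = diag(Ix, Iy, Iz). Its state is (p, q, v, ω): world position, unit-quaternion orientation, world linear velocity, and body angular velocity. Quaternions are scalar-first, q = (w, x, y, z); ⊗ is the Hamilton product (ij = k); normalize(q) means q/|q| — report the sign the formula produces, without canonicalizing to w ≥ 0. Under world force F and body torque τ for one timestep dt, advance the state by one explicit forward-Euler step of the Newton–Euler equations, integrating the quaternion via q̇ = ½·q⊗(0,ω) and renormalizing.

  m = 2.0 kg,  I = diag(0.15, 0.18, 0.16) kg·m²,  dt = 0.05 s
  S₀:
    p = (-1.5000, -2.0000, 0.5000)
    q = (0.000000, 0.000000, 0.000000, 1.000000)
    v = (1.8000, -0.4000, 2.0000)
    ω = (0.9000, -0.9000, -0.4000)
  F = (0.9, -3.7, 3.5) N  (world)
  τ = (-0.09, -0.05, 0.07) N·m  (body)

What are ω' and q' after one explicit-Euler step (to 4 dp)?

ω×(Iω) gyroscopic = (-0.0072, 0.0036, -0.0243)
(τ − ω×Iω)/I = (-0.5520, -0.2978, 0.5894)
ω + α·dt = (0.8724, -0.9149, -0.3705)
2q̇ = q⊗(0,ω) = (0.4000000, 0.9000000, 0.9000000, 0.0000000)
q' = normalize(q + ½dt·q⊗(0,ω)) = (0.0100, 0.0225, 0.0225, 0.9994)

ω' = (0.8724, -0.9149, -0.3705)
q' = (0.0100, 0.0225, 0.0225, 0.9994)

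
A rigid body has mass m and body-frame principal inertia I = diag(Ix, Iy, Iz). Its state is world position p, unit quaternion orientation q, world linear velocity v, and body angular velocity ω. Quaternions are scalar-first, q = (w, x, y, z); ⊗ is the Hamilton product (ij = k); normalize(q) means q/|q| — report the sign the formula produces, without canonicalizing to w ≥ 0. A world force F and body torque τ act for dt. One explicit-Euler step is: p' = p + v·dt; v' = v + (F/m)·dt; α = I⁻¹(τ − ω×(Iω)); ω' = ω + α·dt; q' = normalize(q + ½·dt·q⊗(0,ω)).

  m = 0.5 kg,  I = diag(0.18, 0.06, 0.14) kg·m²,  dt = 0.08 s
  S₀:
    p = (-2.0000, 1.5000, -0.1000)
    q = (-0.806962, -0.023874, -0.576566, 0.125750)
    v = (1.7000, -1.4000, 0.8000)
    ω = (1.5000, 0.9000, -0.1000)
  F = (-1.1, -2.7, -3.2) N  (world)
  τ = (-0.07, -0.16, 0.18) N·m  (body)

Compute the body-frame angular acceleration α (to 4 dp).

ω×(Iω) gyroscopic = (-0.0072, -0.0060, -0.1620)
angular accel α = (-0.3489, -2.5667, 2.4429)

α = (-0.3489, -2.5667, 2.4429)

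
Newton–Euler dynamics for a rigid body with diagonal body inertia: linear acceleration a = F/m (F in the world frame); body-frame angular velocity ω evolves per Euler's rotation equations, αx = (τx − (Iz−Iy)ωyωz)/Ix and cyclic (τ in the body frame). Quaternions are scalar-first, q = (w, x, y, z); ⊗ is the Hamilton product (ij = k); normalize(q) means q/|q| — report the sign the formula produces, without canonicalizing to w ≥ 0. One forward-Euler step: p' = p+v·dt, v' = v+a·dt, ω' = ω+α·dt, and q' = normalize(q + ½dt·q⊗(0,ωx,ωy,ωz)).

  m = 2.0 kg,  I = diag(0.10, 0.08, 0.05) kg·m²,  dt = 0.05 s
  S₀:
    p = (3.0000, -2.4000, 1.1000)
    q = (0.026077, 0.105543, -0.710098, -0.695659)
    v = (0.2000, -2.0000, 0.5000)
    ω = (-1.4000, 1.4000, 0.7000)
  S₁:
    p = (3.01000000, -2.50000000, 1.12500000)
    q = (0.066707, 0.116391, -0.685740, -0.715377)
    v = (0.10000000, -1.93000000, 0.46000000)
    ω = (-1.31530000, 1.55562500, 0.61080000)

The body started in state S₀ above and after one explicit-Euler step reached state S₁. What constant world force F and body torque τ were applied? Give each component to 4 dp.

F = (-4.0000, 2.8000, -1.6000)
τ = (0.1400, 0.2000, -0.0500)

rate change Δω = (0.08470000, 0.15562500, -0.08920000)
τ = I·(Δω/dt) + ω₀×(Iω₀) = (0.1400, 0.2000, -0.0500)
velocity change Δv = (-0.10000000, 0.07000000, -0.04000000)
F = m·Δv/dt = (-4.0000, 2.8000, -1.6000)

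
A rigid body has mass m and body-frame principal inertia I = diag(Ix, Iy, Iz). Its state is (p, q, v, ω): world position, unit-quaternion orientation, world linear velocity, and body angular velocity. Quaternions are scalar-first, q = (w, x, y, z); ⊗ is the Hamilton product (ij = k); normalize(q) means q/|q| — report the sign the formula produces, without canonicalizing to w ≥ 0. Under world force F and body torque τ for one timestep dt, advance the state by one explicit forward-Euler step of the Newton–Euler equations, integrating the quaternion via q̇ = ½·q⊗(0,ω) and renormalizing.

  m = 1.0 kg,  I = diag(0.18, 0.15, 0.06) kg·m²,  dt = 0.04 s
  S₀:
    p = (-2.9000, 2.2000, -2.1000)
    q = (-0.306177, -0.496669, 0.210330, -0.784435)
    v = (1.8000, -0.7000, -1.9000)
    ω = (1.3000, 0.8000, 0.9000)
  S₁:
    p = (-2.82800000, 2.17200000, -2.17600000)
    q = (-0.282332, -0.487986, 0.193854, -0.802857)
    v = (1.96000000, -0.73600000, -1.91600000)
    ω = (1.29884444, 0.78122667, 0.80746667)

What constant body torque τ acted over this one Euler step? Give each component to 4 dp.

τ = (-0.0700, 0.0700, -0.1700)

rate change Δω = (-0.00115556, -0.01877333, -0.09253333)
gyro term ω₀×Iω₀ = (-0.0648, 0.1404, -0.0312)
I·α + gyro = (-0.0700, 0.0700, -0.1700)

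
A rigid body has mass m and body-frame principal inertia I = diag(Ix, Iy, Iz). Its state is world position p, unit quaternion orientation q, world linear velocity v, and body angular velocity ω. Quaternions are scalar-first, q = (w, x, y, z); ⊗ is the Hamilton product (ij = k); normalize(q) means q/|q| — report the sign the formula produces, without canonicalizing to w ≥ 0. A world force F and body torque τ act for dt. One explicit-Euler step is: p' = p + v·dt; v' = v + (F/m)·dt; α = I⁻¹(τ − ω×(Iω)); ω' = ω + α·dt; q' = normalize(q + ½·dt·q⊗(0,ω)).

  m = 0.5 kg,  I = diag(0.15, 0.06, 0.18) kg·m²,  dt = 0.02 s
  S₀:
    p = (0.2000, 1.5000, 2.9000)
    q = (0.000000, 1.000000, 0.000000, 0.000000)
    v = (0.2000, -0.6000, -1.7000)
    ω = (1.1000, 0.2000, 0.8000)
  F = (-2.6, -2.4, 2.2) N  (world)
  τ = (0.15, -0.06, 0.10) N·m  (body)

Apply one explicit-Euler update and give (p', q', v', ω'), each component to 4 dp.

p' = (0.2040, 1.4880, 2.8660)
q' = (-0.0110, 0.9999, -0.0080, 0.0020)
v' = (0.0960, -0.6960, -1.6120)
ω' = (1.1174, 0.1888, 0.8133)

gyro term ω×Iω = (0.0192, -0.0264, -0.0198)
(τ − ω×Iω)/I = (0.8720, -0.5600, 0.6656)
ω' = ω + α·dt = (1.1174, 0.1888, 0.8133)
Hamilton product q⊗(0,ω) = (-1.1000000, 0.0000000, -0.8000000, 0.2000000)
q + ½dt·q⊗(0,ω), renormalized = (-0.0110, 0.9999, -0.0080, 0.0020)
linear accel F/m = (-5.2000, -4.8000, 4.4000)
new position p' = (0.2040, 1.4880, 2.8660)
new velocity v' = (0.0960, -0.6960, -1.6120)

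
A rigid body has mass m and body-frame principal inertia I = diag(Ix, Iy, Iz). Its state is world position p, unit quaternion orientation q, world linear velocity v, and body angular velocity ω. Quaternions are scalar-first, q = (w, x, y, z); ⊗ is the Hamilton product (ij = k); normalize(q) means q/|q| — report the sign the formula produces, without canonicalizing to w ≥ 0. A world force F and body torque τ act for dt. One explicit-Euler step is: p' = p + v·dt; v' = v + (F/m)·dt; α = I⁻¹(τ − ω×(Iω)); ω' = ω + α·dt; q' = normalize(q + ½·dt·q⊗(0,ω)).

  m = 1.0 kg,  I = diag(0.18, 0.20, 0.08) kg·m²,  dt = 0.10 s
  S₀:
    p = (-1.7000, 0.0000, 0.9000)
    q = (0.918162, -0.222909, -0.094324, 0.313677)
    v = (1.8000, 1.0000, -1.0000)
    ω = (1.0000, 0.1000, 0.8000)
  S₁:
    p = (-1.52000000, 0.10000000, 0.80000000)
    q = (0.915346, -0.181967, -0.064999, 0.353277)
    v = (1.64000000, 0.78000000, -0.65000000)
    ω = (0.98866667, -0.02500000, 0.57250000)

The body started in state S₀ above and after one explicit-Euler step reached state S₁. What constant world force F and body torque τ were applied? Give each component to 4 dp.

F = (-1.6000, -2.2000, 3.5000)
τ = (-0.0300, -0.1700, -0.1800)

rate change Δω = (-0.01133333, -0.12500000, -0.22750000)
τ = I·(Δω/dt) + ω₀×(Iω₀) = (-0.0300, -0.1700, -0.1800)
v₁ − v₀ = (-0.16000000, -0.22000000, 0.35000000)
m·(v₁−v₀)/dt = (-1.6000, -2.2000, 3.5000)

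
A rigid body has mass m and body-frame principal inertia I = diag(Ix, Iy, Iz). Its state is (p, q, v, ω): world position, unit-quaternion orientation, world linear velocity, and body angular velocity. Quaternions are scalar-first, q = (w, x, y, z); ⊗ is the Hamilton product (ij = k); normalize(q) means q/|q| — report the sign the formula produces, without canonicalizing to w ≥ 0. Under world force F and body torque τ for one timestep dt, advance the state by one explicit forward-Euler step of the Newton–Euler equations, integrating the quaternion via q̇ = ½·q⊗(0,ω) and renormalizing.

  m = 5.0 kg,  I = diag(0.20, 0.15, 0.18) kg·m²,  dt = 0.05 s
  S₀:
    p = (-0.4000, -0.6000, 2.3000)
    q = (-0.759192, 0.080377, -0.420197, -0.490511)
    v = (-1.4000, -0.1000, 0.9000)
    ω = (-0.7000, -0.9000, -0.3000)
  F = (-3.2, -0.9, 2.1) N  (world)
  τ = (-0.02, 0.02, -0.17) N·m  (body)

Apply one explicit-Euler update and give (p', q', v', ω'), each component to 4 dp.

precession coupling ω×(Iω) = (0.0081, 0.0042, -0.0315)
(τ − ω×Iω)/I = (-0.1405, 0.1053, -0.7694)
new body rate ω' = (-0.7070, -0.8947, -0.3385)
q⊗(0,ω) = (-0.4690667, 0.2160336, 1.0507436, -0.1387196)
q + ½dt·q⊗(0,ω), renormalized = (-0.7706, 0.0857, -0.3938, -0.4938)
linear accel F/m = (-0.6400, -0.1800, 0.4200)
p + v·dt = (-0.4700, -0.6050, 2.3450)
v + (F/m)dt = (-1.4320, -0.1090, 0.9210)

p' = (-0.4700, -0.6050, 2.3450)
q' = (-0.7706, 0.0857, -0.3938, -0.4938)
v' = (-1.4320, -0.1090, 0.9210)
ω' = (-0.7070, -0.8947, -0.3385)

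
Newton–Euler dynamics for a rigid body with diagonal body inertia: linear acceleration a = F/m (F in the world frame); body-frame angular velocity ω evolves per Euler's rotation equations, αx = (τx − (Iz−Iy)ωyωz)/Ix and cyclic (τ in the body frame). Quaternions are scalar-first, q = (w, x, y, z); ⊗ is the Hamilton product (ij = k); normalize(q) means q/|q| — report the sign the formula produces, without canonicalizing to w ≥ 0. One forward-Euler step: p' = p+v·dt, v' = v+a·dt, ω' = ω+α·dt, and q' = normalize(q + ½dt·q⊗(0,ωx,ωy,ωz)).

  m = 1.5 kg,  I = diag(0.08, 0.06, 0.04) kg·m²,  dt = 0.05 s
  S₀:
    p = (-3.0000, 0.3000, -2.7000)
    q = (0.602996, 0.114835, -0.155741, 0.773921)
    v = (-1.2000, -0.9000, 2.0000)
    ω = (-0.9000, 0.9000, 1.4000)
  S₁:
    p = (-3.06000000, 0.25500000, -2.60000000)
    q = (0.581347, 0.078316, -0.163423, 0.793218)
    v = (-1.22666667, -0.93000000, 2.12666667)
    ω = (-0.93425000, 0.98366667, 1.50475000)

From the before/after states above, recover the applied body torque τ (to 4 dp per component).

ω₁ − ω₀ = (-0.03425000, 0.08366667, 0.10475000)
ω₀×(Iω₀) = (-0.0252, -0.0504, 0.0162)
I·α + gyro = (-0.0800, 0.0500, 0.1000)

τ = (-0.0800, 0.0500, 0.1000)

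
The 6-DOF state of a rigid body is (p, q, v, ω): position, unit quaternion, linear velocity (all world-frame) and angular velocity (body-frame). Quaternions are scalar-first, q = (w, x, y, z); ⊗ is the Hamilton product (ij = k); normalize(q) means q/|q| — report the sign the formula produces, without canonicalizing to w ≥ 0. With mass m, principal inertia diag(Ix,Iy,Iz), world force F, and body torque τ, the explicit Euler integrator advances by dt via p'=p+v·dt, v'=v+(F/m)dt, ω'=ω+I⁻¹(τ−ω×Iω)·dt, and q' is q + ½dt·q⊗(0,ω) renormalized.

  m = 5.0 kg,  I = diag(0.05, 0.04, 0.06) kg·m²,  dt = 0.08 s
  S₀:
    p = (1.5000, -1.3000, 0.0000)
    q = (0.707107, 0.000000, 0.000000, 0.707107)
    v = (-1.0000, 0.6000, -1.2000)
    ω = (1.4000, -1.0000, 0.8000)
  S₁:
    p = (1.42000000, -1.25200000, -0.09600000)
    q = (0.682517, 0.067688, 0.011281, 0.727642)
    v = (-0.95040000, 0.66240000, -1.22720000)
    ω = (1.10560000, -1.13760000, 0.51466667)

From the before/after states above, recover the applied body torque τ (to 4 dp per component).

Δω = ω₁−ω₀ = (-0.29440000, -0.13760000, -0.28533333)
gyro term ω₀×Iω₀ = (-0.0160, -0.0112, 0.0140)
I·α + gyro = (-0.2000, -0.0800, -0.2000)

τ = (-0.2000, -0.0800, -0.2000)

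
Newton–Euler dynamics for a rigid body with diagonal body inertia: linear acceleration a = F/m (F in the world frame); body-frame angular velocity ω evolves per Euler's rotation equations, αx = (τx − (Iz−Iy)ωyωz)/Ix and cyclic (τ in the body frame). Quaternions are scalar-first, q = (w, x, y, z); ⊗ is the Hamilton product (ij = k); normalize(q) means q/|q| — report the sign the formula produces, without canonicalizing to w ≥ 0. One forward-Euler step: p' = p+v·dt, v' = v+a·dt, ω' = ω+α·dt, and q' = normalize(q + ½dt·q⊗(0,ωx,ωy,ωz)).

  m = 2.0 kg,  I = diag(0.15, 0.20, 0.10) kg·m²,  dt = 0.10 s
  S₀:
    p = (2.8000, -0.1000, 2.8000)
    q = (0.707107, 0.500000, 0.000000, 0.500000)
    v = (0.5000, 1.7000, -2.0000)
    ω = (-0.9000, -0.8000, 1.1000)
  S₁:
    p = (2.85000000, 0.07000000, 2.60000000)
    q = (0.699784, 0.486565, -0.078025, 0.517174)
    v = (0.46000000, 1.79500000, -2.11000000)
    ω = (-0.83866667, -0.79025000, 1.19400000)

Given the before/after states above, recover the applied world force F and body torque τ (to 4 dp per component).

F = (-0.8000, 1.9000, -2.2000)
τ = (0.1800, -0.0300, 0.1300)

Δω = ω₁−ω₀ = (0.06133333, 0.00975000, 0.09400000)
precession coupling = (0.0880, -0.0495, 0.0360)
I·α + gyro = (0.1800, -0.0300, 0.1300)
Δv = v₁−v₀ = (-0.04000000, 0.09500000, -0.11000000)
applied force F = (-0.8000, 1.9000, -2.2000)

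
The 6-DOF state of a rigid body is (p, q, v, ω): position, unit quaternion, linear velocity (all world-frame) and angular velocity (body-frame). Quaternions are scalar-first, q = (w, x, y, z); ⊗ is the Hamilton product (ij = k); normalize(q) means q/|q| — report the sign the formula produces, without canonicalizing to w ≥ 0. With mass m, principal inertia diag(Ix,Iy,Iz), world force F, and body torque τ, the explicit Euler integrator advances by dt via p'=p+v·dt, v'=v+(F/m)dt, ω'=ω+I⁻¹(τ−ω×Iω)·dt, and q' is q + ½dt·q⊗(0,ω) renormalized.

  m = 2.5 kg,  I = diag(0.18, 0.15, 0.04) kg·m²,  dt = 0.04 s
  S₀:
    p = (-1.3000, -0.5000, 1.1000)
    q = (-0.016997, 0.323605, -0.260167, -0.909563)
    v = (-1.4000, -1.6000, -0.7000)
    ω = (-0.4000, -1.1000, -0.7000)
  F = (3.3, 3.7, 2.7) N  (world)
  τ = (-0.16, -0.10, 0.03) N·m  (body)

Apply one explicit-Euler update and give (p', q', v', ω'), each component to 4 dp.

precession coupling ω×(Iω) = (-0.0847, 0.0392, -0.0132)
angular accel α = (-0.4183, -0.9280, 1.0800)
new body rate ω' = (-0.4167, -1.1371, -0.6568)
2q̇ = q⊗(0,ω) = (-0.7934358, -0.8116036, 0.6090454, -0.4481344)
q + ½dt·q⊗(0,ω), renormalized = (-0.0329, 0.3073, -0.2479, -0.9182)
p + v·dt = (-1.3560, -0.5640, 1.0720)
v' = v + a·dt = (-1.3472, -1.5408, -0.6568)

p' = (-1.3560, -0.5640, 1.0720)
q' = (-0.0329, 0.3073, -0.2479, -0.9182)
v' = (-1.3472, -1.5408, -0.6568)
ω' = (-0.4167, -1.1371, -0.6568)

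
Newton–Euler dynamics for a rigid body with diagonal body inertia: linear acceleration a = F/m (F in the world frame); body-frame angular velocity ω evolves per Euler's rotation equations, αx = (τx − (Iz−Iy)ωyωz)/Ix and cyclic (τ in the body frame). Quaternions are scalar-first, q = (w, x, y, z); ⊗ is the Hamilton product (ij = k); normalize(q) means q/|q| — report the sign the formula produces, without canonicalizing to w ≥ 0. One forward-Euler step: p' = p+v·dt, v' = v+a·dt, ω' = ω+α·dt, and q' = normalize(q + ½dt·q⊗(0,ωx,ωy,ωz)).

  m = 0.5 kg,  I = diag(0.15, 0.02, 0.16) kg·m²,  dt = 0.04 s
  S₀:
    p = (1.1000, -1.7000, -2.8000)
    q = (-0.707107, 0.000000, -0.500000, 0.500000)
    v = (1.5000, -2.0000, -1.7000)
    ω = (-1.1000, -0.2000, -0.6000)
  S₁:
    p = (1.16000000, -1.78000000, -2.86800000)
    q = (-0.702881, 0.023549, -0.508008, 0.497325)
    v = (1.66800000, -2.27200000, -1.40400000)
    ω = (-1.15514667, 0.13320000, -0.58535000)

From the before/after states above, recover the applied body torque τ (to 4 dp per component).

τ = (-0.1900, 0.1600, 0.0300)

Δω = ω₁−ω₀ = (-0.05514667, 0.33320000, 0.01465000)
I·α + gyro = (-0.1900, 0.1600, 0.0300)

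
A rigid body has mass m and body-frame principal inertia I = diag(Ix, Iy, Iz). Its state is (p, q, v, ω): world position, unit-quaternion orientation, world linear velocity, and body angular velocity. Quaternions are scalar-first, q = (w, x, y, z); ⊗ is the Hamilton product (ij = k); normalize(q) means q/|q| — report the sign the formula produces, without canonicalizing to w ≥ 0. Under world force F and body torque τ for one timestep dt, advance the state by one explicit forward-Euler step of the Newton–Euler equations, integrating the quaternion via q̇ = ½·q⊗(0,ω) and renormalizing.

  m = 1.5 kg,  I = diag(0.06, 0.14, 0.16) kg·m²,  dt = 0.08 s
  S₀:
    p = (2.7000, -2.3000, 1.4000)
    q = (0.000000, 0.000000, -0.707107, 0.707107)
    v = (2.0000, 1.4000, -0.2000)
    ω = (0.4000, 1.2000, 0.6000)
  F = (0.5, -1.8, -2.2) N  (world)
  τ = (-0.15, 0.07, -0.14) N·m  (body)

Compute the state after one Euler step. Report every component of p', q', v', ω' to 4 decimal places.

p' = (2.8600, -2.1880, 1.3840)
q' = (0.0169, -0.0508, -0.6947, 0.7173)
v' = (2.0267, 1.3040, -0.3173)
ω' = (0.1808, 1.2537, 0.5108)

α = I⁻¹(τ − ω×Iω) = (-2.7400, 0.6714, -1.1150)
ω + α·dt = (0.1808, 1.2537, 0.5108)
2q̇ = q⊗(0,ω) = (0.4242642, -1.2727926, 0.2828428, 0.2828428)
q' = normalize(q + ½dt·q⊗(0,ω)) = (0.0169, -0.0508, -0.6947, 0.7173)
a = (0.3333, -1.2000, -1.4667)
new position p' = (2.8600, -2.1880, 1.3840)
v + (F/m)dt = (2.0267, 1.3040, -0.3173)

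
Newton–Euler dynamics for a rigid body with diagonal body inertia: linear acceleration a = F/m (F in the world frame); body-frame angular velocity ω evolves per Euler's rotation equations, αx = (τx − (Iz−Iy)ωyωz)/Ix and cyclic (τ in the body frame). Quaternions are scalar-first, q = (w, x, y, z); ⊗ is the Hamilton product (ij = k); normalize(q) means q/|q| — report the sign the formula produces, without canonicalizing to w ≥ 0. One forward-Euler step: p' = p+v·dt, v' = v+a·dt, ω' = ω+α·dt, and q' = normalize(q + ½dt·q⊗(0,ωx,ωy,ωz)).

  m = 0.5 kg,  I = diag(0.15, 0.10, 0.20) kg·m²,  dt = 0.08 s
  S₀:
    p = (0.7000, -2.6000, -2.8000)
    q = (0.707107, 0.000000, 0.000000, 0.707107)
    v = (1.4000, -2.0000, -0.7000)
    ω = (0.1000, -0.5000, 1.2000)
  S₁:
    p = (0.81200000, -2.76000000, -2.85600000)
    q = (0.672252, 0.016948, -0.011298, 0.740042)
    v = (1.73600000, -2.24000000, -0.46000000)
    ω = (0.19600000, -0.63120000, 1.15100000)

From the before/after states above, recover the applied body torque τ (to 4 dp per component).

τ = (0.1200, -0.1700, -0.1200)

ω₁ − ω₀ = (0.09600000, -0.13120000, -0.04900000)
applied torque τ = (0.1200, -0.1700, -0.1200)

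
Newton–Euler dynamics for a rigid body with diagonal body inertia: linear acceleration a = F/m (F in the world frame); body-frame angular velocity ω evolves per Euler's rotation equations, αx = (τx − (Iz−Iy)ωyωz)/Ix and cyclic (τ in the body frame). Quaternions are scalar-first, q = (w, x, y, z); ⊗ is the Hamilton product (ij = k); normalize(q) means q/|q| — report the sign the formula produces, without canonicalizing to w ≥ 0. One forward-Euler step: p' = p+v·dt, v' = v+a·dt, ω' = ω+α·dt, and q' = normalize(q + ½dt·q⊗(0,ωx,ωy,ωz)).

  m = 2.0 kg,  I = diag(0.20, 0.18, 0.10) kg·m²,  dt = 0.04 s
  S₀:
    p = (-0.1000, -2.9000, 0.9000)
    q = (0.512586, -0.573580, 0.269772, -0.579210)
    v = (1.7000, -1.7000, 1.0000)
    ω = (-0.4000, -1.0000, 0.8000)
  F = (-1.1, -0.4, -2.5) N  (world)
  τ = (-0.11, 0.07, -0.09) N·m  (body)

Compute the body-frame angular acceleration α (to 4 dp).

α = (-0.8700, 0.5667, -0.8200)

gyro term ω×Iω = (0.0640, -0.0320, -0.0080)
(τ − ω×Iω)/I = (-0.8700, 0.5667, -0.8200)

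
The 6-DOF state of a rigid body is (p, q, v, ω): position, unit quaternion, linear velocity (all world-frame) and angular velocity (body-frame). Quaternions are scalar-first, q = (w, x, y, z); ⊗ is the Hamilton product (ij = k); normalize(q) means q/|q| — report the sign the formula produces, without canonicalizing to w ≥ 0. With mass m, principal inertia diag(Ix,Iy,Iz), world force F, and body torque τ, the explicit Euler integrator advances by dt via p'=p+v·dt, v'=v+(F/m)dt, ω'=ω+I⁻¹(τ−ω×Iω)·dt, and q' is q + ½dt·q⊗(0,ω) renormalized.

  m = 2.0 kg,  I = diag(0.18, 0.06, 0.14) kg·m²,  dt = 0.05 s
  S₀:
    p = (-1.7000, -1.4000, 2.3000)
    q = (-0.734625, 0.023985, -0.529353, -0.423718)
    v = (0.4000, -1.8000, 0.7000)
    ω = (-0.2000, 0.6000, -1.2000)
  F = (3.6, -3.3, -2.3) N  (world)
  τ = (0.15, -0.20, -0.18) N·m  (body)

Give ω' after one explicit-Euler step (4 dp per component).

angular accel α = (1.1533, -3.4933, -1.3886)
ω + α·dt = (-0.1423, 0.4253, -1.2694)

ω' = (-0.1423, 0.4253, -1.2694)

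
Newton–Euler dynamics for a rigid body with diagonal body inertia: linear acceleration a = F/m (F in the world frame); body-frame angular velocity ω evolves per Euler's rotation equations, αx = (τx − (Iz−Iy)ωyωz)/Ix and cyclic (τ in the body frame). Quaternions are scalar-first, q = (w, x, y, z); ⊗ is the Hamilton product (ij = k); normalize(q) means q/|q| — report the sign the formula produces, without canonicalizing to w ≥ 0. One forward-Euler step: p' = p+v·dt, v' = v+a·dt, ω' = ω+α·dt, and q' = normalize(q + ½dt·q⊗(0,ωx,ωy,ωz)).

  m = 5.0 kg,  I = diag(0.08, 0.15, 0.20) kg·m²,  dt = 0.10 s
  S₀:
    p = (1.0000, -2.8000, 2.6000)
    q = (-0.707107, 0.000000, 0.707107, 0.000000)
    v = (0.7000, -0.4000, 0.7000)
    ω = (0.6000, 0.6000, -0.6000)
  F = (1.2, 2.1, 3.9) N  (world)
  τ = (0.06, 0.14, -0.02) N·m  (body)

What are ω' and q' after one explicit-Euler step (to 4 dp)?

gyro term ω×Iω = (-0.0180, 0.0432, 0.0252)
angular accel α = (0.9750, 0.6453, -0.2260)
new body rate ω' = (0.6975, 0.6645, -0.6226)
Hamilton product q⊗(0,ω) = (-0.4242642, -0.8485284, -0.4242642, 0.0000000)
updated quaternion q' = (-0.7273, -0.0424, 0.6850, 0.0000)

ω' = (0.6975, 0.6645, -0.6226)
q' = (-0.7273, -0.0424, 0.6850, 0.0000)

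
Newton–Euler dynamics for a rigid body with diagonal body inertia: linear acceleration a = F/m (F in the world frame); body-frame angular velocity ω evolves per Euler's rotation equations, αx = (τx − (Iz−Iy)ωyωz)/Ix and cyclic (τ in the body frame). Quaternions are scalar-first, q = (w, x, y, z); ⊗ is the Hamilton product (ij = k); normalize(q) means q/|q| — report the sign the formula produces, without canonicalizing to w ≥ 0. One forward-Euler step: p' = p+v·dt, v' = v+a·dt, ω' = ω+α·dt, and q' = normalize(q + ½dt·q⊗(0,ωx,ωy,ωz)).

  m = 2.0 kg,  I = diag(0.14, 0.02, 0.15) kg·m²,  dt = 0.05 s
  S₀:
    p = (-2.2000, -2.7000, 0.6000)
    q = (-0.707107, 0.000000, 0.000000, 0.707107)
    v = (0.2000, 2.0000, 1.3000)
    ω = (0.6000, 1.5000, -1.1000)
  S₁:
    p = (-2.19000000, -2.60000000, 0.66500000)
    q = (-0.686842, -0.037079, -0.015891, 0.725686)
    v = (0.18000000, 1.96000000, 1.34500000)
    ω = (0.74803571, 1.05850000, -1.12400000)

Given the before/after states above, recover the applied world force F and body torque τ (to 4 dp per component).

F = (-0.8000, -1.6000, 1.8000)
τ = (0.2000, -0.1700, -0.1800)

rate change Δω = (0.14803571, -0.44150000, -0.02400000)
precession coupling = (-0.2145, 0.0066, -0.1080)
I·α + gyro = (0.2000, -0.1700, -0.1800)
velocity change Δv = (-0.02000000, -0.04000000, 0.04500000)
F = m·Δv/dt = (-0.8000, -1.6000, 1.8000)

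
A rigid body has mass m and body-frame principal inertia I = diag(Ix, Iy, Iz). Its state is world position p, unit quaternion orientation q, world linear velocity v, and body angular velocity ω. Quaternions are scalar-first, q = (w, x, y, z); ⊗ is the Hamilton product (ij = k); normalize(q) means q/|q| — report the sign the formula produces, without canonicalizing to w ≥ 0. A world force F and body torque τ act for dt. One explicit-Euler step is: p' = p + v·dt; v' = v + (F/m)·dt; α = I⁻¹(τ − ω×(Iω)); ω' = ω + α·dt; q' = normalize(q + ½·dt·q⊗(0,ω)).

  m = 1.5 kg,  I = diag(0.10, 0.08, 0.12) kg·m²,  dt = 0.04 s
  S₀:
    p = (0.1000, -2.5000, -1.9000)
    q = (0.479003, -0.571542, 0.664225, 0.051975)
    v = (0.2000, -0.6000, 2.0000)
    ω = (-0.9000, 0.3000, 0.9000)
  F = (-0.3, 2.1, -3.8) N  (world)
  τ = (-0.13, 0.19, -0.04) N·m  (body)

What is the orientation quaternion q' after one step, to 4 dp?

q' = (0.4636, -0.5683, 0.6762, 0.0691)

2q̇ = q⊗(0,ω) = (-0.7604328, 0.1511073, 0.6113112, 0.8574426)
updated quaternion q' = (0.4636, -0.5683, 0.6762, 0.0691)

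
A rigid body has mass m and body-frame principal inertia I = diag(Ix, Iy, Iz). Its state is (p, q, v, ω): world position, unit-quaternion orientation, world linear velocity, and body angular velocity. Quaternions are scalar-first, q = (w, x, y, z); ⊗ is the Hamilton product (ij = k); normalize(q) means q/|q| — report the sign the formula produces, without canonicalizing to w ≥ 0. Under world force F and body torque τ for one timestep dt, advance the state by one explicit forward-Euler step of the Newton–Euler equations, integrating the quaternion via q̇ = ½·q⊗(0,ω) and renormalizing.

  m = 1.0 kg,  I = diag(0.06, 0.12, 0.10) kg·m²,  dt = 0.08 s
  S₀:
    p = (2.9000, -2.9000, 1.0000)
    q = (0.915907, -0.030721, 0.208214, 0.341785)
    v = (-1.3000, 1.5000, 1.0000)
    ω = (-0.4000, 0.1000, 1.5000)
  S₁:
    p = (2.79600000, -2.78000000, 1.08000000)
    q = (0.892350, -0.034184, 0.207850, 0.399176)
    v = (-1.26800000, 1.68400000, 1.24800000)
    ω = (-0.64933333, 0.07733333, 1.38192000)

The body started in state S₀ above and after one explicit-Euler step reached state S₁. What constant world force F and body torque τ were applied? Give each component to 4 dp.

F = (0.4000, 2.3000, 3.1000)
τ = (-0.1900, -0.0100, -0.1500)

ω₁ − ω₀ = (-0.24933333, -0.02266667, -0.11808000)
precession coupling = (-0.0030, 0.0240, -0.0024)
I·α + gyro = (-0.1900, -0.0100, -0.1500)
Δv = v₁−v₀ = (0.03200000, 0.18400000, 0.24800000)
applied force F = (0.4000, 2.3000, 3.1000)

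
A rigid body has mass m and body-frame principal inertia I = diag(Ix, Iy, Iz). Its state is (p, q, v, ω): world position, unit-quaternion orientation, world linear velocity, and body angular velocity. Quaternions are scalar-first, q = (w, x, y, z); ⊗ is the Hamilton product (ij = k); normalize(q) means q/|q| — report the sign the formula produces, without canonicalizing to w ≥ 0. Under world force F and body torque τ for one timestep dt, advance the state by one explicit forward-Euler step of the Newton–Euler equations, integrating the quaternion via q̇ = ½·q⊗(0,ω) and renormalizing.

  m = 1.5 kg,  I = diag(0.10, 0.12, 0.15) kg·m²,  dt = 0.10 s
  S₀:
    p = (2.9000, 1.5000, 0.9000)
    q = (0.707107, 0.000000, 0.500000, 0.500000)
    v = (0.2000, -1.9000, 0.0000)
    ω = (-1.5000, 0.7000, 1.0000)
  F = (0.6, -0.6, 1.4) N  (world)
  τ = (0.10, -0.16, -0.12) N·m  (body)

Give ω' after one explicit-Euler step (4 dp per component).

ω' = (-1.4210, 0.5042, 0.9340)

precession coupling ω×(Iω) = (0.0210, 0.0750, -0.0210)
angular accel α = (0.7900, -1.9583, -0.6600)
ω + α·dt = (-1.4210, 0.5042, 0.9340)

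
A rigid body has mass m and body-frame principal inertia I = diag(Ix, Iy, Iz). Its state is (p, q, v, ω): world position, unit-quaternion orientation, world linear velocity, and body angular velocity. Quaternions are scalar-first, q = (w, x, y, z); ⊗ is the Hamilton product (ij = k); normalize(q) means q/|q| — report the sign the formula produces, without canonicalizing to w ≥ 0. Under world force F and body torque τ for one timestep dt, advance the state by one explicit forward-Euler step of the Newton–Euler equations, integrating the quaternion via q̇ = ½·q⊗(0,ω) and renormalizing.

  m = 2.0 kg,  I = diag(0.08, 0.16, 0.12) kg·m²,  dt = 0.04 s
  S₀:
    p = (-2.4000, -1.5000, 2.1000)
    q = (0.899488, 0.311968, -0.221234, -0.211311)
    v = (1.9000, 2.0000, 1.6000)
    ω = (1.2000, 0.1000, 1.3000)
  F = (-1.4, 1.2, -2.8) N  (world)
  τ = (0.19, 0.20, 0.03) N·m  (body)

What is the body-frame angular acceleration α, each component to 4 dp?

precession coupling ω×(Iω) = (-0.0052, -0.0624, 0.0096)
angular accel α = (2.4400, 1.6400, 0.1700)

α = (2.4400, 1.6400, 0.1700)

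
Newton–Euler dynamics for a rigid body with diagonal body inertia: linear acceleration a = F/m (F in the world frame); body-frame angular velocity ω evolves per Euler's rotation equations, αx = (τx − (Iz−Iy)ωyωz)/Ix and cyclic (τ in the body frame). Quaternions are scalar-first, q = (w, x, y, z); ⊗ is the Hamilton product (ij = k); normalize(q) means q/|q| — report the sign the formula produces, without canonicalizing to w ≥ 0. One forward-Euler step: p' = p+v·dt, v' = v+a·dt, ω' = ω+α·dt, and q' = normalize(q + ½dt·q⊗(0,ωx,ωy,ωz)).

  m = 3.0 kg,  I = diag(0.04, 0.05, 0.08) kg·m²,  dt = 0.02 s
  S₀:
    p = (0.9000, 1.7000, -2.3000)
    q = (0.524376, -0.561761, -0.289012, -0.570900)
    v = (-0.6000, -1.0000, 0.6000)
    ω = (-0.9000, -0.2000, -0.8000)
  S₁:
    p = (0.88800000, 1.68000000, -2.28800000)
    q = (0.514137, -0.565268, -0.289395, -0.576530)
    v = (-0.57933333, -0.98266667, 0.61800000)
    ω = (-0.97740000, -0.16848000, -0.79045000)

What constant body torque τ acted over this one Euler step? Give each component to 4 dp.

τ = (-0.1500, 0.0500, 0.0400)

Δω = ω₁−ω₀ = (-0.07740000, 0.03152000, 0.00955000)
gyro term ω₀×Iω₀ = (0.0048, -0.0288, 0.0018)
applied torque τ = (-0.1500, 0.0500, 0.0400)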